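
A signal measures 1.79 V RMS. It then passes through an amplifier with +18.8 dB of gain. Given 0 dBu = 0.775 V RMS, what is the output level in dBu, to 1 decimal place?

Input level: 20·log₁₀(1.79/0.775) = 7.27 dBu.
Output: 7.27 + 18.8 = +26.1 dBu.

+26.1 dBu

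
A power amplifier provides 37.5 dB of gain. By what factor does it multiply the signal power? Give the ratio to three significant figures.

5620

Power ratio = 10^(dB/10).
10^(37.5/10) = 10^(3.750) = 5620.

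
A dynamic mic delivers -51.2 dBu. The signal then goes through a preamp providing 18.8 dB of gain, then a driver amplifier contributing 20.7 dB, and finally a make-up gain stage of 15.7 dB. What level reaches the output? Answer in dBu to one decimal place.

+4.0 dBu

Gain stages sum in dB:
-51.2 + 18.8 + 20.7 + 15.7 = +4.0 dBu.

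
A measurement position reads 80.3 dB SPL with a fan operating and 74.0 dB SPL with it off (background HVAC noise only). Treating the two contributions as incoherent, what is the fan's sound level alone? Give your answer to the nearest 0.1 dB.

79.1 dB SPL

Remove the background by subtracting linear intensities:
L_src = 10·log₁₀(10^(80.3/10) − 10^(74.0/10)) = 10·log₁₀(82030000) = 79.1 dB SPL.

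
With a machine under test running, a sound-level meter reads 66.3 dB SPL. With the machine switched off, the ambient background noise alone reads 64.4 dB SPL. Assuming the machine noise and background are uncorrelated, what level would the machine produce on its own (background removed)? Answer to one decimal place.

61.8 dB SPL

Remove the background by subtracting linear intensities:
L_src = 10·log₁₀(10^(66.3/10) − 10^(64.4/10)) = 10·log₁₀(1512000) = 61.8 dB SPL.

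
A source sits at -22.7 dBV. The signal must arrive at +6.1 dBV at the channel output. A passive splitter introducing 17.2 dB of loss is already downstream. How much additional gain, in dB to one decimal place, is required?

The required make-up gain is the shortfall in the dB sum.
G = +6.1 − (-22.7) + 17.2 = 46.0 dB.

46.0 dB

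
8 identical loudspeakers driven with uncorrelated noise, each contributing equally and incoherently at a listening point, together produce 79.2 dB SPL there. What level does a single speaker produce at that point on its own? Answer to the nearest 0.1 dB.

8 equal incoherent sources add 10·log₁₀(8) = 9.03 dB over one source.
L_one = 79.2 − 9.03 = 70.2 dB SPL.

70.2 dB SPL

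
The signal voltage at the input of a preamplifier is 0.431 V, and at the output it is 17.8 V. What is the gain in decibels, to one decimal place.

Voltage ratio → dB uses the 20·log₁₀ form:
20·log₁₀(17.8/0.431) = 20·log₁₀(41.30) = 32.3 dB.

32.3 dB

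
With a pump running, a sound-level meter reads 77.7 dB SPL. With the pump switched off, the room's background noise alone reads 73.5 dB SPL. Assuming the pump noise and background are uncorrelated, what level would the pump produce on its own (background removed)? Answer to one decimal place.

75.6 dB SPL

Background correction is a power subtraction:
L_src = 10·log₁₀(10^(77.7/10) − 10^(73.5/10)) = 10·log₁₀(36500000) = 75.6 dB SPL.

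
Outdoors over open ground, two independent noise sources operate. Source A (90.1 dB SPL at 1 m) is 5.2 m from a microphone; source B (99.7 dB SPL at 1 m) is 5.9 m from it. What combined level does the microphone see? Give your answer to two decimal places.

At the listener: L_A = 90.1 − 20·log₁₀(5.2) = 75.780 dB; L_B = 99.7 − 20·log₁₀(5.9) = 84.283 dB.
Combined: 10·log₁₀(10^(75.780/10)+10^(84.283/10)) = 84.86 dB SPL.

84.86 dB SPL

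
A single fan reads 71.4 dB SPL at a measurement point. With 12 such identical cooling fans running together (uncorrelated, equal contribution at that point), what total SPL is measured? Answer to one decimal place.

82.2 dB SPL

12 equal incoherent sources raise the level by 10·log₁₀(12) = 10.79 dB.
L_total = 71.4 + 10.79 = 82.2 dB SPL.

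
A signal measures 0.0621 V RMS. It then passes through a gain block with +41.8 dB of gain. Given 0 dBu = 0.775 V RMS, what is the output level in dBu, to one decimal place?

+19.9 dBu

Input level: 20·log₁₀(0.0621/0.775) = -21.92 dBu.
Output: -21.92 + 41.8 = +19.9 dBu.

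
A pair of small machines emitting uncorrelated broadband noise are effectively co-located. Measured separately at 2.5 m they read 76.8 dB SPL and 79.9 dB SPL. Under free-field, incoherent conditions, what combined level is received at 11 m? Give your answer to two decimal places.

68.76 dB SPL

Combined at 2.5 m: 10·log₁₀(10^(76.8/10)+10^(79.9/10)) = 81.631 dB SPL.
Then apply −20·log₁₀(11/2.5) = -12.869 dB → 68.76 dB SPL.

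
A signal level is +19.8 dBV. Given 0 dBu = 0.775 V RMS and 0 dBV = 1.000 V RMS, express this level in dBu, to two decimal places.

+22.01 dBu

The offset between the scales is 20·log₁₀(0.775/1.000) = −2.214 dB.
So dBu = +19.8 + 2.214 = +22.01 dBu.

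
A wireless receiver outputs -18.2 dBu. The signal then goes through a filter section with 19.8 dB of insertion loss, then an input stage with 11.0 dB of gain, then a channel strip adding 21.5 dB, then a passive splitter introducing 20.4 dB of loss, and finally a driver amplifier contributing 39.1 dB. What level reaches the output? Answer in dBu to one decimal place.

+13.2 dBu

In dB, series stages simply add:
-18.2 − 19.8 + 11.0 + 21.5 − 20.4 + 39.1 = +13.2 dBu.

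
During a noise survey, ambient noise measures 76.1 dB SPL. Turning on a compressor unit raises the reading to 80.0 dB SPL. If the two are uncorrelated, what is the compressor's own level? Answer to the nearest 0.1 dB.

Remove the background by subtracting linear intensities:
L_src = 10·log₁₀(10^(80.0/10) − 10^(76.1/10)) = 10·log₁₀(59260000) = 77.7 dB SPL.

77.7 dB SPL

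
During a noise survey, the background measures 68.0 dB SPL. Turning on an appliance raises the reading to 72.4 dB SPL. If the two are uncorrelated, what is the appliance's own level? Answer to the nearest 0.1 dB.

Remove the background by subtracting linear intensities:
L_src = 10·log₁₀(10^(72.4/10) − 10^(68.0/10)) = 10·log₁₀(11070000) = 70.4 dB SPL.

70.4 dB SPL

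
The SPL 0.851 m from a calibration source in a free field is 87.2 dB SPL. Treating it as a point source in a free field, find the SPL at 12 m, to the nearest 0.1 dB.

64.2 dB SPL

Inverse-square spreading gives ΔL = −20·log₁₀(d₂/d₁).
ΔL = −20·log₁₀(12/0.851) = -22.99 dB, so L₂ = 87.2 + (-22.99) = 64.2 dB SPL.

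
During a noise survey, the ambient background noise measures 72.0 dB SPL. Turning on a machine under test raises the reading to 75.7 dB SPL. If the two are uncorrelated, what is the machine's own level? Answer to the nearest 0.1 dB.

73.3 dB SPL

Background correction is a power subtraction:
L_src = 10·log₁₀(10^(75.7/10) − 10^(72.0/10)) = 10·log₁₀(21300000) = 73.3 dB SPL.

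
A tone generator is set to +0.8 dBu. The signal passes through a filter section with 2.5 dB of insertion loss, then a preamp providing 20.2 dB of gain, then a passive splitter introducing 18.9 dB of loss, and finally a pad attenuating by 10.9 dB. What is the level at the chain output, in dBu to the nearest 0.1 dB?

-11.3 dBu

Gain stages sum in dB:
+0.8 − 2.5 + 20.2 − 18.9 − 10.9 = -11.3 dBu.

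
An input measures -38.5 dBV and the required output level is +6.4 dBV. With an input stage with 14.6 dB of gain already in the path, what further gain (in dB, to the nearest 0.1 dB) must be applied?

The required make-up gain is the shortfall in the dB sum.
G = +6.4 − (-38.5) − 14.6 = 30.3 dB.

30.3 dB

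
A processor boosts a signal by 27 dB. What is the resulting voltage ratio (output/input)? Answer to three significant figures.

Voltage ratio = 10^(dB/20).
10^(27/20) = 10^(1.350) = 22.4.

22.4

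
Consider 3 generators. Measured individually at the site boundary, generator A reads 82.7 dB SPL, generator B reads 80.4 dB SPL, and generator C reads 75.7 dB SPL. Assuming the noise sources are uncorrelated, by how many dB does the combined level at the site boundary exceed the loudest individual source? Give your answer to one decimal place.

2.5 dB

Add the sources as powers (linear), then convert back to dB:
L_total = 10·log₁₀(10^(82.7/10) + 10^(80.4/10) + 10^(75.7/10)) = 85.22 dB SPL.
Excess over the loudest (82.7 dB): 85.22 − 82.7 = 2.5 dB.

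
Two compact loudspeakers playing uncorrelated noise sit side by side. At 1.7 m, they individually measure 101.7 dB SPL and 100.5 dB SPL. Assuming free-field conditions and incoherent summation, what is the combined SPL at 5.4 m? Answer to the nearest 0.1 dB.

94.1 dB SPL

Combined at 1.7 m: 10·log₁₀(10^(101.7/10)+10^(100.5/10)) = 104.15 dB SPL.
Then apply −20·log₁₀(5.4/1.7) = -10.04 dB → 94.1 dB SPL.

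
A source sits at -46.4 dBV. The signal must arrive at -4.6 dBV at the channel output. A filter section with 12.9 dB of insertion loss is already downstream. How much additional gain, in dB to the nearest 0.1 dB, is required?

54.7 dB

The required make-up gain is the shortfall in the dB sum.
G = -4.6 − (-46.4) + 12.9 = 54.7 dB.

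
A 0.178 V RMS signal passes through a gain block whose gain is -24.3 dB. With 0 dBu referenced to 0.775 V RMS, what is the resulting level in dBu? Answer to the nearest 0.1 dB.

Input level: 20·log₁₀(0.178/0.775) = -12.78 dBu.
Output: -12.78 − 24.3 = -37.1 dBu.

-37.1 dBu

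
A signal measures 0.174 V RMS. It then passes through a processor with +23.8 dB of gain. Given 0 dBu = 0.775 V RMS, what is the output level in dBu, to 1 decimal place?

Input level: 20·log₁₀(0.174/0.775) = -12.98 dBu.
Output: -12.98 + 23.8 = +10.8 dBu.

+10.8 dBu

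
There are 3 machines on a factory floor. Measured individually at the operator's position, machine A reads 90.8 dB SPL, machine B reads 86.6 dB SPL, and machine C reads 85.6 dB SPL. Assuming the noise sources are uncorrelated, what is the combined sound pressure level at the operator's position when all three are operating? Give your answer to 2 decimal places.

Add the sources as powers (linear), then convert back to dB:
L_total = 10·log₁₀(10^(90.8/10) + 10^(86.6/10) + 10^(85.6/10)) = 10·log₁₀(2022000000) = 93.06 dB SPL.

93.06 dB SPL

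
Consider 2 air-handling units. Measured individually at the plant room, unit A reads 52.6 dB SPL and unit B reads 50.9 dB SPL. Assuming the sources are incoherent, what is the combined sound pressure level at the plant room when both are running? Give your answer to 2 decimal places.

Incoherent sources sum as intensities:
L_total = 10·log₁₀(10^(52.6/10) + 10^(50.9/10)) = 10·log₁₀(305000) = 54.84 dB SPL.

54.84 dB SPL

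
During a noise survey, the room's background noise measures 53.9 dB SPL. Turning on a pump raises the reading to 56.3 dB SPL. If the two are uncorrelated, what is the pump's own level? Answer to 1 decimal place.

Background correction is a power subtraction:
L_src = 10·log₁₀(10^(56.3/10) − 10^(53.9/10)) = 10·log₁₀(181100) = 52.6 dB SPL.

52.6 dB SPL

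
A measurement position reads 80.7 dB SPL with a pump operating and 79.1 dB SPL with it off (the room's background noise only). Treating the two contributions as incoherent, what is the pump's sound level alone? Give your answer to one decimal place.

Subtract intensities: L_src = 10·log₁₀(10^(L_total/10) − 10^(L_bg/10)).
L_src = 10·log₁₀(10^(80.7/10) − 10^(79.1/10)) = 10·log₁₀(36210000) = 75.6 dB SPL.

75.6 dB SPL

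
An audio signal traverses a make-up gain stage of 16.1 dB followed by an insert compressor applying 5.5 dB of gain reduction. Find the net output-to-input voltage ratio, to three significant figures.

Net gain = 16.1 + (−5.5) = 10.6 dB.
Voltage ratio = 10^(10.6/20) = 3.39.

3.39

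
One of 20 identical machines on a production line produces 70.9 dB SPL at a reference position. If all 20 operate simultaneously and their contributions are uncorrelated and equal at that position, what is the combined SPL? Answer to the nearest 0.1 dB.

83.9 dB SPL

20 equal incoherent sources raise the level by 10·log₁₀(20) = 13.01 dB.
L_total = 70.9 + 13.01 = 83.9 dB SPL.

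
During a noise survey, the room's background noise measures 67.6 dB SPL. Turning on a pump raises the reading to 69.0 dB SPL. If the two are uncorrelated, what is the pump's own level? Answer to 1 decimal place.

63.4 dB SPL

Remove the background by subtracting linear intensities:
L_src = 10·log₁₀(10^(69.0/10) − 10^(67.6/10)) = 10·log₁₀(2189000) = 63.4 dB SPL.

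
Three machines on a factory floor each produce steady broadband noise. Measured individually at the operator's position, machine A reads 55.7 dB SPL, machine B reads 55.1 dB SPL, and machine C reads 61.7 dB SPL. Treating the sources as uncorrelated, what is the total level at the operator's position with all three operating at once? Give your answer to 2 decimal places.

63.37 dB SPL

Add the sources as powers (linear), then convert back to dB:
L_total = 10·log₁₀(10^(55.7/10) + 10^(55.1/10) + 10^(61.7/10)) = 10·log₁₀(2174000) = 63.37 dB SPL.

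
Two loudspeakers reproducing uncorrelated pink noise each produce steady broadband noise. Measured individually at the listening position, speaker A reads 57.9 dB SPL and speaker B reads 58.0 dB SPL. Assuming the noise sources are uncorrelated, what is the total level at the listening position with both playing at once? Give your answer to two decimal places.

60.96 dB SPL

Add the sources as powers (linear), then convert back to dB:
L_total = 10·log₁₀(10^(57.9/10) + 10^(58.0/10)) = 10·log₁₀(1248000) = 60.96 dB SPL.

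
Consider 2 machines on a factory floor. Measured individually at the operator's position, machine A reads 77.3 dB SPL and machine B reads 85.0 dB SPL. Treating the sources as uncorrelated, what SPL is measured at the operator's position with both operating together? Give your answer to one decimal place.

85.7 dB SPL

Uncorrelated sources add in intensity (power), not in dB.
L_total = 10·log₁₀(10^(77.3/10) + 10^(85.0/10)) = 10·log₁₀(369900000) = 85.7 dB SPL.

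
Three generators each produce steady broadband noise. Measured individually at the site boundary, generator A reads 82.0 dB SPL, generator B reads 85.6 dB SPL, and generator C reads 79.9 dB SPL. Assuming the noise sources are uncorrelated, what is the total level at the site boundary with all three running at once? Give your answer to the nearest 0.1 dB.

87.9 dB SPL

Add the sources as powers (linear), then convert back to dB:
L_total = 10·log₁₀(10^(82.0/10) + 10^(85.6/10) + 10^(79.9/10)) = 10·log₁₀(619300000) = 87.9 dB SPL.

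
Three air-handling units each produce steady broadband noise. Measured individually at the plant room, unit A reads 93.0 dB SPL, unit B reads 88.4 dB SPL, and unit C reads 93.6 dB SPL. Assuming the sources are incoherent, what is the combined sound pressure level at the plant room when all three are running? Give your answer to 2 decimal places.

96.97 dB SPL

Incoherent sources sum as intensities:
L_total = 10·log₁₀(10^(93.0/10) + 10^(88.4/10) + 10^(93.6/10)) = 10·log₁₀(4978000000) = 96.97 dB SPL.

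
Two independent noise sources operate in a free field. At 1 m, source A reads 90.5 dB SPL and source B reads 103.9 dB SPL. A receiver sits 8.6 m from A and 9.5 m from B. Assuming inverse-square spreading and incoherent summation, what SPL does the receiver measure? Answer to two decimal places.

At the listener: L_A = 90.5 − 20·log₁₀(8.6) = 71.810 dB; L_B = 103.9 − 20·log₁₀(9.5) = 84.346 dB.
Combined: 10·log₁₀(10^(71.810/10)+10^(84.346/10)) = 84.58 dB SPL.

84.58 dB SPL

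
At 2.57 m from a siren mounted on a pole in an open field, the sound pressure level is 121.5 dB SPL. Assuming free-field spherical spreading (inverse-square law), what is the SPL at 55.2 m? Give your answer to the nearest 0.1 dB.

94.9 dB SPL

For a point source in a free field, ΔL = −20·log₁₀(d₂/d₁).
ΔL = −20·log₁₀(55.2/2.57) = -26.64 dB, so L₂ = 121.5 + (-26.64) = 94.9 dB SPL.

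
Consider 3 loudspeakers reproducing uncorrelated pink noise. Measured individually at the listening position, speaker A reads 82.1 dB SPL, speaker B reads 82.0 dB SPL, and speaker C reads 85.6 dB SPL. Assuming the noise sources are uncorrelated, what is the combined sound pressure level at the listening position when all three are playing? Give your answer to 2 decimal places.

Incoherent sources sum as intensities:
L_total = 10·log₁₀(10^(82.1/10) + 10^(82.0/10) + 10^(85.6/10)) = 10·log₁₀(683700000) = 88.35 dB SPL.

88.35 dB SPL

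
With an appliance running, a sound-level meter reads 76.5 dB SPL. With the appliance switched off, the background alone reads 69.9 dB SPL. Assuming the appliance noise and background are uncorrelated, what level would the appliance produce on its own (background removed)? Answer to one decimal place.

Remove the background by subtracting linear intensities:
L_src = 10·log₁₀(10^(76.5/10) − 10^(69.9/10)) = 10·log₁₀(34900000) = 75.4 dB SPL.

75.4 dB SPL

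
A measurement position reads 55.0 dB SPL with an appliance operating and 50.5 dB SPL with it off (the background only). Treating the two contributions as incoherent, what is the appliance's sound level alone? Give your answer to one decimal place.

53.1 dB SPL

Background correction is a power subtraction:
L_src = 10·log₁₀(10^(55.0/10) − 10^(50.5/10)) = 10·log₁₀(204000) = 53.1 dB SPL.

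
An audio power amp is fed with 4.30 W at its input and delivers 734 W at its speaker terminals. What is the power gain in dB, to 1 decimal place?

For a power ratio, dB = 10·log₁₀(P₂/P₁).
10·log₁₀(734/4.30) = 10·log₁₀(170.7) = 22.3 dB.

22.3 dB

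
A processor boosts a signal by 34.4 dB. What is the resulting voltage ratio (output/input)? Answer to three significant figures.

Voltage ratio = 10^(dB/20).
10^(34.4/20) = 10^(1.720) = 52.5.

52.5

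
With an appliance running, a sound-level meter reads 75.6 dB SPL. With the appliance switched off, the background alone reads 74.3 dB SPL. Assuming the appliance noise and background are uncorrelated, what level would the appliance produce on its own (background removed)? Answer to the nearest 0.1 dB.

69.7 dB SPL

Background correction is a power subtraction:
L_src = 10·log₁₀(10^(75.6/10) − 10^(74.3/10)) = 10·log₁₀(9392000) = 69.7 dB SPL.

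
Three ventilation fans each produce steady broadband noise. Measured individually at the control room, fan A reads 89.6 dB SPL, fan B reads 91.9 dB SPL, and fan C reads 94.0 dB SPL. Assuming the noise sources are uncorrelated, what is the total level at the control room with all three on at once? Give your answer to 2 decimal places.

Uncorrelated sources add in intensity (power), not in dB.
L_total = 10·log₁₀(10^(89.6/10) + 10^(91.9/10) + 10^(94.0/10)) = 10·log₁₀(4973000000) = 96.97 dB SPL.

96.97 dB SPL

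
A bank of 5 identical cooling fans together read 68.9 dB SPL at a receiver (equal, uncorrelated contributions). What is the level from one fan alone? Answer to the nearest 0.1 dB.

5 equal incoherent sources add 10·log₁₀(5) = 6.99 dB over one source.
L_one = 68.9 − 6.99 = 61.9 dB SPL.

61.9 dB SPL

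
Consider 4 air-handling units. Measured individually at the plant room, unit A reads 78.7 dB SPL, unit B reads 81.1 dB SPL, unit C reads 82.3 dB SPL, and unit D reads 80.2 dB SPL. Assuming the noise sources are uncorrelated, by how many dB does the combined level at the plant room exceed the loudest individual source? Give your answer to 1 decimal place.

4.5 dB

Uncorrelated sources add in intensity (power), not in dB.
L_total = 10·log₁₀(10^(78.7/10) + 10^(81.1/10) + 10^(82.3/10) + 10^(80.2/10)) = 86.79 dB SPL.
Excess over the loudest (82.3 dB): 86.79 − 82.3 = 4.5 dB.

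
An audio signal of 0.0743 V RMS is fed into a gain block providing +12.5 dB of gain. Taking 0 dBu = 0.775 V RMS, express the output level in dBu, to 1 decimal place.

-7.9 dBu

Input level: 20·log₁₀(0.0743/0.775) = -20.37 dBu.
Output: -20.37 + 12.5 = -7.9 dBu.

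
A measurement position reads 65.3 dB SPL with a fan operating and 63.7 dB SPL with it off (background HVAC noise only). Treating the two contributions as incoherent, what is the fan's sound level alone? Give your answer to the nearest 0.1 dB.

Subtract intensities: L_src = 10·log₁₀(10^(L_total/10) − 10^(L_bg/10)).
L_src = 10·log₁₀(10^(65.3/10) − 10^(63.7/10)) = 10·log₁₀(1044000) = 60.2 dB SPL.

60.2 dB SPL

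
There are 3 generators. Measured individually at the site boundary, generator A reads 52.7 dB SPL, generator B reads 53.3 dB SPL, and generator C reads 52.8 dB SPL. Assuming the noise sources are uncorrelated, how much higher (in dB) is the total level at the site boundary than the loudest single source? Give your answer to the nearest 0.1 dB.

4.4 dB

Incoherent sources sum as intensities:
L_total = 10·log₁₀(10^(52.7/10) + 10^(53.3/10) + 10^(52.8/10)) = 57.71 dB SPL.
Excess over the loudest (53.3 dB): 57.71 − 53.3 = 4.4 dB.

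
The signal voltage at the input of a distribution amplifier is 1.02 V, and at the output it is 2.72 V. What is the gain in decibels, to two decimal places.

8.52 dB

Voltage ratio → dB uses the 20·log₁₀ form:
20·log₁₀(2.72/1.02) = 20·log₁₀(2.667) = 8.52 dB.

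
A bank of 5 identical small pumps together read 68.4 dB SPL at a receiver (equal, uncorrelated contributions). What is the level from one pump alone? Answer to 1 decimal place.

5 equal incoherent sources add 10·log₁₀(5) = 6.99 dB over one source.
L_one = 68.4 − 6.99 = 61.4 dB SPL.

61.4 dB SPL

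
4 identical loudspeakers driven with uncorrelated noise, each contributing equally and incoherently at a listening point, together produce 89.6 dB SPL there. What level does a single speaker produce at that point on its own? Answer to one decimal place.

83.6 dB SPL

4 equal incoherent sources add 10·log₁₀(4) = 6.02 dB over one source.
L_one = 89.6 − 6.02 = 83.6 dB SPL.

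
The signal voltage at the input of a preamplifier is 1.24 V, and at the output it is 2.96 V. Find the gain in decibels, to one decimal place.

7.6 dB

Voltage is an amplitude quantity, so gain = 20·log₁₀(V_out/V_in).
20·log₁₀(2.96/1.24) = 20·log₁₀(2.387) = 7.6 dB.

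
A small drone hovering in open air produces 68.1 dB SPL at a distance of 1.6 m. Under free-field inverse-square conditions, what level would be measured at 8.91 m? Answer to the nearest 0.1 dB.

53.2 dB SPL

Inverse-square spreading gives ΔL = −20·log₁₀(d₂/d₁).
ΔL = −20·log₁₀(8.91/1.6) = -14.92 dB, so L₂ = 68.1 + (-14.92) = 53.2 dB SPL.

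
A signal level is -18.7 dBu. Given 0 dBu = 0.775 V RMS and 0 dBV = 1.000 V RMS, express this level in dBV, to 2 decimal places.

The offset between the scales is 20·log₁₀(0.775/1.000) = −2.214 dB.
So dBV = -18.7 − 2.214 = -20.91 dBV.

-20.91 dBV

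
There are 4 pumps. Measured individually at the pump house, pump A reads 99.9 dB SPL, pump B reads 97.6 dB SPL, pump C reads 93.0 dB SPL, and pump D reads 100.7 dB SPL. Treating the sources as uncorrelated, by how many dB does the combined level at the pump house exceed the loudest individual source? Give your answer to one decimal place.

Uncorrelated sources add in intensity (power), not in dB.
L_total = 10·log₁₀(10^(99.9/10) + 10^(97.6/10) + 10^(93.0/10) + 10^(100.7/10)) = 104.66 dB SPL.
Excess over the loudest (100.7 dB): 104.66 − 100.7 = 4.0 dB.

4.0 dB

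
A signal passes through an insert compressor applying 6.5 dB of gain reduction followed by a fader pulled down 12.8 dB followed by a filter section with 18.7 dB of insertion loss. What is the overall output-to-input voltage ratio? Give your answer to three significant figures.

0.0126

Net gain = (−6.5) + (−12.8) + (−18.7) = -38.0 dB.
Voltage ratio = 10^(-38.0/20) = 0.0126.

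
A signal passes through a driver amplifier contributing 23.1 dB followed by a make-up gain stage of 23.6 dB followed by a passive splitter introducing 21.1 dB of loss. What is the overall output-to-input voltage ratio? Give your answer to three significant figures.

Net gain = 23.1 + 23.6 + (−21.1) = 25.6 dB.
Voltage ratio = 10^(25.6/20) = 19.1.

19.1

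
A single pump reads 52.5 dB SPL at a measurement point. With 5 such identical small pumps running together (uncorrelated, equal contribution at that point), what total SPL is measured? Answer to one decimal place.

5 equal incoherent sources raise the level by 10·log₁₀(5) = 6.99 dB.
L_total = 52.5 + 6.99 = 59.5 dB SPL.

59.5 dB SPL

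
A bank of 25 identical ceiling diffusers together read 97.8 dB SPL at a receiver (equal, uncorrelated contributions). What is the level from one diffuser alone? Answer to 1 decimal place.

25 equal incoherent sources add 10·log₁₀(25) = 13.98 dB over one source.
L_one = 97.8 − 13.98 = 83.8 dB SPL.

83.8 dB SPL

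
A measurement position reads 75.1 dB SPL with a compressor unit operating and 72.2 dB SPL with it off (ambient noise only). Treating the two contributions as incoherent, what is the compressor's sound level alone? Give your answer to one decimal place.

Background correction is a power subtraction:
L_src = 10·log₁₀(10^(75.1/10) − 10^(72.2/10)) = 10·log₁₀(15760000) = 72.0 dB SPL.

72.0 dB SPL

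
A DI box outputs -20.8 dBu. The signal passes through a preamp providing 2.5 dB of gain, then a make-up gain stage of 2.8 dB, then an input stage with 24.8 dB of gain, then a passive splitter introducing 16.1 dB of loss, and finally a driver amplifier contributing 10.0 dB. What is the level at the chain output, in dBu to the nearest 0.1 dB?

+3.2 dBu

Gain stages sum in dB:
-20.8 + 2.5 + 2.8 + 24.8 − 16.1 + 10.0 = +3.2 dBu.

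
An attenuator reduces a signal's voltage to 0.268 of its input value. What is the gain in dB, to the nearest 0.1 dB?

-11.4 dB

Voltage ratio → dB uses the 20·log₁₀ form:
20·log₁₀(0.268) = -11.4 dB.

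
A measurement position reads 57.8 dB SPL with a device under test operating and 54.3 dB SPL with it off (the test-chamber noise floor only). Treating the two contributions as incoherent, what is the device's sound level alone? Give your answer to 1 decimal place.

55.2 dB SPL

Subtract intensities: L_src = 10·log₁₀(10^(L_total/10) − 10^(L_bg/10)).
L_src = 10·log₁₀(10^(57.8/10) − 10^(54.3/10)) = 10·log₁₀(333400) = 55.2 dB SPL.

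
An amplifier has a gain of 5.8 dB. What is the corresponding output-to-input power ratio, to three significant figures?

Power ratio = 10^(dB/10).
10^(5.8/10) = 10^(0.5800) = 3.80.

3.80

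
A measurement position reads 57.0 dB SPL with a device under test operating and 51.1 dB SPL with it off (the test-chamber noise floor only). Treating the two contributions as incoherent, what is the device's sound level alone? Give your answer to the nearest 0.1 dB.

55.7 dB SPL

Remove the background by subtracting linear intensities:
L_src = 10·log₁₀(10^(57.0/10) − 10^(51.1/10)) = 10·log₁₀(372400) = 55.7 dB SPL.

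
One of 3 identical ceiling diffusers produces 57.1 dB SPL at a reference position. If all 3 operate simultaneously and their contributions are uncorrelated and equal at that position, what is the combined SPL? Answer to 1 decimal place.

61.9 dB SPL

3 equal incoherent sources raise the level by 10·log₁₀(3) = 4.77 dB.
L_total = 57.1 + 4.77 = 61.9 dB SPL.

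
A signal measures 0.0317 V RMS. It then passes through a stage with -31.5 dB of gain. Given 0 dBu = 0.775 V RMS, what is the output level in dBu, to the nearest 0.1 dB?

Input level: 20·log₁₀(0.0317/0.775) = -27.76 dBu.
Output: -27.76 − 31.5 = -59.3 dBu.

-59.3 dBu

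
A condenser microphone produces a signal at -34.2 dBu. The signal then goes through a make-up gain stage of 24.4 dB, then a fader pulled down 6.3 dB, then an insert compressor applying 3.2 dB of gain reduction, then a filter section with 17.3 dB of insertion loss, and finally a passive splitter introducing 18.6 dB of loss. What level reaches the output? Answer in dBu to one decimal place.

In dB, series stages simply add:
-34.2 + 24.4 − 6.3 − 3.2 − 17.3 − 18.6 = -55.2 dBu.

-55.2 dBu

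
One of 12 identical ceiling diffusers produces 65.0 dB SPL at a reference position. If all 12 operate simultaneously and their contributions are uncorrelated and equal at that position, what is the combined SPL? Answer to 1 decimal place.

12 equal incoherent sources raise the level by 10·log₁₀(12) = 10.79 dB.
L_total = 65.0 + 10.79 = 75.8 dB SPL.

75.8 dB SPL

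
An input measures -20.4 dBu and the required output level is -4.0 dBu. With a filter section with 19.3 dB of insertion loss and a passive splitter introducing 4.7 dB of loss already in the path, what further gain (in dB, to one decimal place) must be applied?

40.4 dB

The required make-up gain is the shortfall in the dB sum.
G = -4.0 − (-20.4) + 19.3 + 4.7 = 40.4 dB.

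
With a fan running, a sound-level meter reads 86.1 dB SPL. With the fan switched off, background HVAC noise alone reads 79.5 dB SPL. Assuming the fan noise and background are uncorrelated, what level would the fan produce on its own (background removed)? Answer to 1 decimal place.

85.0 dB SPL

Background correction is a power subtraction:
L_src = 10·log₁₀(10^(86.1/10) − 10^(79.5/10)) = 10·log₁₀(318300000) = 85.0 dB SPL.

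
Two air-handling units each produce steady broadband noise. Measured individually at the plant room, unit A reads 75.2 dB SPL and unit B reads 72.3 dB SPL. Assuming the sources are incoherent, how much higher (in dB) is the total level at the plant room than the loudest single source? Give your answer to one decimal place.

1.8 dB

Incoherent sources sum as intensities:
L_total = 10·log₁₀(10^(75.2/10) + 10^(72.3/10)) = 77.00 dB SPL.
Excess over the loudest (75.2 dB): 77.00 − 75.2 = 1.8 dB.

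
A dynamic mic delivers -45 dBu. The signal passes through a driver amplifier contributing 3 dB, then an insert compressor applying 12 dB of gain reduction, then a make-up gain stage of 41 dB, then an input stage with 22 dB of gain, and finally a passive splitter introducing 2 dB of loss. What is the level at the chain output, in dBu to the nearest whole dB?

+7 dBu

In dB, series stages simply add:
-45 + 3 − 12 + 41 + 22 − 2 = +7 dBu.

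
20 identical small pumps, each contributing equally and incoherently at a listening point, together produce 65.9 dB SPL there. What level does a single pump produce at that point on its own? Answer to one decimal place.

52.9 dB SPL

20 equal incoherent sources add 10·log₁₀(20) = 13.01 dB over one source.
L_one = 65.9 − 13.01 = 52.9 dB SPL.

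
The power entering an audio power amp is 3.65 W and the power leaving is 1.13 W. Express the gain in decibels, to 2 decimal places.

For a power ratio, dB = 10·log₁₀(P₂/P₁).
10·log₁₀(1.13/3.65) = 10·log₁₀(0.3096) = -5.09 dB.

-5.09 dB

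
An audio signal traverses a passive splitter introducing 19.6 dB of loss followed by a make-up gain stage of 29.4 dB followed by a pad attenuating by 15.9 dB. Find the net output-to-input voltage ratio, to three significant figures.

0.495

Net gain = (−19.6) + 29.4 + (−15.9) = -6.1 dB.
Voltage ratio = 10^(-6.1/20) = 0.495.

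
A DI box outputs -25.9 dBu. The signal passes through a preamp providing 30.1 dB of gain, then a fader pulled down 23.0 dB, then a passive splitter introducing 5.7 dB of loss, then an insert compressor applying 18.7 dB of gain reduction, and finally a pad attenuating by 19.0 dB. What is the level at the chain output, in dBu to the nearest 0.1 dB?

-62.2 dBu

Gain stages sum in dB:
-25.9 + 30.1 − 23.0 − 5.7 − 18.7 − 19.0 = -62.2 dBu.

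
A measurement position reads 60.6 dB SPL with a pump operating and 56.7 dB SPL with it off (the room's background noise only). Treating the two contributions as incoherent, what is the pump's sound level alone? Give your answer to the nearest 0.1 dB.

58.3 dB SPL

Background correction is a power subtraction:
L_src = 10·log₁₀(10^(60.6/10) − 10^(56.7/10)) = 10·log₁₀(680400) = 58.3 dB SPL.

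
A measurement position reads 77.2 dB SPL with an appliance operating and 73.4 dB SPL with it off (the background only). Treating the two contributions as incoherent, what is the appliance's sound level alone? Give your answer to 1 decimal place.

Background correction is a power subtraction:
L_src = 10·log₁₀(10^(77.2/10) − 10^(73.4/10)) = 10·log₁₀(30600000) = 74.9 dB SPL.

74.9 dB SPL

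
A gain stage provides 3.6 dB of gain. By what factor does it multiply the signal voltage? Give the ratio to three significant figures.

Voltage ratio = 10^(dB/20).
10^(3.6/20) = 10^(0.1800) = 1.51.

1.51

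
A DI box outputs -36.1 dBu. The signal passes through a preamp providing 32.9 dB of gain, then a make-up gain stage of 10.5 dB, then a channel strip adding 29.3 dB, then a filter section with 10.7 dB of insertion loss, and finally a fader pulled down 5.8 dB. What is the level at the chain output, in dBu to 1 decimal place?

+20.1 dBu

In dB, series stages simply add:
-36.1 + 32.9 + 10.5 + 29.3 − 10.7 − 5.8 = +20.1 dBu.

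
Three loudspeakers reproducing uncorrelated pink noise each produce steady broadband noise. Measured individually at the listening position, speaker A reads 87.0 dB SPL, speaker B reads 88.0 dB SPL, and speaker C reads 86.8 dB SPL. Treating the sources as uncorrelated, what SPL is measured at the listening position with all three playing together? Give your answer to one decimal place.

Incoherent sources sum as intensities:
L_total = 10·log₁₀(10^(87.0/10) + 10^(88.0/10) + 10^(86.8/10)) = 10·log₁₀(1611000000) = 92.1 dB SPL.

92.1 dB SPL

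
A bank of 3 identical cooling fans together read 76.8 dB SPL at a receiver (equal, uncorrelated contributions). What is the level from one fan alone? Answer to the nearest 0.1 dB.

72.0 dB SPL

3 equal incoherent sources add 10·log₁₀(3) = 4.77 dB over one source.
L_one = 76.8 − 4.77 = 72.0 dB SPL.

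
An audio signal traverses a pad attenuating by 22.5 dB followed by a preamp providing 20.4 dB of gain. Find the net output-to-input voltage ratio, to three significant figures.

Net gain = (−22.5) + 20.4 = -2.1 dB.
Voltage ratio = 10^(-2.1/20) = 0.785.

0.785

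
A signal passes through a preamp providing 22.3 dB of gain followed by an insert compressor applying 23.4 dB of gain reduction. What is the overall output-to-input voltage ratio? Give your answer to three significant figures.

0.881

Net gain = 22.3 + (−23.4) = -1.1 dB.
Voltage ratio = 10^(-1.1/20) = 0.881.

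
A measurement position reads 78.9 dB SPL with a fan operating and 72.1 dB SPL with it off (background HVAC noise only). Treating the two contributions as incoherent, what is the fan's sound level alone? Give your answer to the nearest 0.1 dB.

Background correction is a power subtraction:
L_src = 10·log₁₀(10^(78.9/10) − 10^(72.1/10)) = 10·log₁₀(61410000) = 77.9 dB SPL.

77.9 dB SPL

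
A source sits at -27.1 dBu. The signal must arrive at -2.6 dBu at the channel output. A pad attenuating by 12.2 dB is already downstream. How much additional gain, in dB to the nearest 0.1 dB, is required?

The required make-up gain is the shortfall in the dB sum.
G = -2.6 − (-27.1) + 12.2 = 36.7 dB.

36.7 dB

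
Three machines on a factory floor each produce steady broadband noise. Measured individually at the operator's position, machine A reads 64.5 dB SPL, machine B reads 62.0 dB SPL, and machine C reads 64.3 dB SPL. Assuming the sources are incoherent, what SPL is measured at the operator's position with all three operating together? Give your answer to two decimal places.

Incoherent sources sum as intensities:
L_total = 10·log₁₀(10^(64.5/10) + 10^(62.0/10) + 10^(64.3/10)) = 10·log₁₀(7095000) = 68.51 dB SPL.

68.51 dB SPL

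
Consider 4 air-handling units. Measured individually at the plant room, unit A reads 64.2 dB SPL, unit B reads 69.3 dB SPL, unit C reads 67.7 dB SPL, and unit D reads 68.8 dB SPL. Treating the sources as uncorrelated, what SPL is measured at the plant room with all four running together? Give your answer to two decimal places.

73.91 dB SPL

Add the sources as powers (linear), then convert back to dB:
L_total = 10·log₁₀(10^(64.2/10) + 10^(69.3/10) + 10^(67.7/10) + 10^(68.8/10)) = 10·log₁₀(24620000) = 73.91 dB SPL.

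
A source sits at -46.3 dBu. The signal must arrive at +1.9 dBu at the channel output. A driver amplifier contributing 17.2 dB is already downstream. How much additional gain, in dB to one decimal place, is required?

31.0 dB

The required make-up gain is the shortfall in the dB sum.
G = +1.9 − (-46.3) − 17.2 = 31.0 dB.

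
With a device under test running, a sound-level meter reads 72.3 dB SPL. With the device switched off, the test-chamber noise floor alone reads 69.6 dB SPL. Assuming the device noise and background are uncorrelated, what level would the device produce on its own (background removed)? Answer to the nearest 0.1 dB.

Subtract intensities: L_src = 10·log₁₀(10^(L_total/10) − 10^(L_bg/10)).
L_src = 10·log₁₀(10^(72.3/10) − 10^(69.6/10)) = 10·log₁₀(7862000) = 69.0 dB SPL.

69.0 dB SPL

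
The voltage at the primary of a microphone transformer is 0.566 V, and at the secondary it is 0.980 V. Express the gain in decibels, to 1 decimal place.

For a voltage ratio, dB = 20·log₁₀(V₂/V₁).
20·log₁₀(0.980/0.566) = 20·log₁₀(1.731) = 4.8 dB.

4.8 dB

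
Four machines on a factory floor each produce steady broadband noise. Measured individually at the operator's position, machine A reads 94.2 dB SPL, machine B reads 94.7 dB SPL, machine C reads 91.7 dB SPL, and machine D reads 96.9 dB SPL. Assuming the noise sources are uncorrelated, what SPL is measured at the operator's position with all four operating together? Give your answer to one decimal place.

100.8 dB SPL

Add the sources as powers (linear), then convert back to dB:
L_total = 10·log₁₀(10^(94.2/10) + 10^(94.7/10) + 10^(91.7/10) + 10^(96.9/10)) = 10·log₁₀(11958000000) = 100.8 dB SPL.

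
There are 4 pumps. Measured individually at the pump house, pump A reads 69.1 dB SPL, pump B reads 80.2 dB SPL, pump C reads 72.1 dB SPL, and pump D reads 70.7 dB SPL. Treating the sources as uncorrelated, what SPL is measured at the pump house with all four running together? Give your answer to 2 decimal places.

Incoherent sources sum as intensities:
L_total = 10·log₁₀(10^(69.1/10) + 10^(80.2/10) + 10^(72.1/10) + 10^(70.7/10)) = 10·log₁₀(140800000) = 81.49 dB SPL.

81.49 dB SPL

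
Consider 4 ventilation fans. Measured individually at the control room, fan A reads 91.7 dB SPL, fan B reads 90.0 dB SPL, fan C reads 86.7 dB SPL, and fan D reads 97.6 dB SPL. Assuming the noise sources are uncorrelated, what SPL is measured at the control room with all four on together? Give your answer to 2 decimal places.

99.40 dB SPL

Uncorrelated sources add in intensity (power), not in dB.
L_total = 10·log₁₀(10^(91.7/10) + 10^(90.0/10) + 10^(86.7/10) + 10^(97.6/10)) = 10·log₁₀(8701000000) = 99.40 dB SPL.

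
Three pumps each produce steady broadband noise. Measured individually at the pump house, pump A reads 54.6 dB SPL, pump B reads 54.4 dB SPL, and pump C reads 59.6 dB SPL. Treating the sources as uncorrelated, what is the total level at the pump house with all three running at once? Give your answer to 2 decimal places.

Add the sources as powers (linear), then convert back to dB:
L_total = 10·log₁₀(10^(54.6/10) + 10^(54.4/10) + 10^(59.6/10)) = 10·log₁₀(1476000) = 61.69 dB SPL.

61.69 dB SPL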